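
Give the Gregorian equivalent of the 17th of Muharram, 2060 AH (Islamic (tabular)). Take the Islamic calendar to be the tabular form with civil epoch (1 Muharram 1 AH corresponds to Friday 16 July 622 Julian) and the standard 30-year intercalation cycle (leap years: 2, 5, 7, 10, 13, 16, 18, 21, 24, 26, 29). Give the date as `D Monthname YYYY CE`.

12 April 2620 CE

Both dates share Julian Day Number 2678097; in the Gregorian calendar that is 12 April 2620 CE.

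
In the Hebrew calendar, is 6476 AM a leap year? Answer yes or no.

no

Hebrew year 6476 is year 16 of its 19-year Metonic cycle; leap years are at positions 3, 6, 8, 11, 14, 17, 19, so it is a common year (12 months).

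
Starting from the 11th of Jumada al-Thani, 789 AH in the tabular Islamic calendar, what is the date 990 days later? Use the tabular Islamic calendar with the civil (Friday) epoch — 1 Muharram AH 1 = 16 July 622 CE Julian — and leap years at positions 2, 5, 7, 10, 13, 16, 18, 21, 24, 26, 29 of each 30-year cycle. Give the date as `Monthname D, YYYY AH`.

Counting 990 days forward from JDN 2227839 reaches JDN 2228829, which is Rabi' al-Awwal 27, 792 AH.

Rabi' al-Awwal 27, 792 AH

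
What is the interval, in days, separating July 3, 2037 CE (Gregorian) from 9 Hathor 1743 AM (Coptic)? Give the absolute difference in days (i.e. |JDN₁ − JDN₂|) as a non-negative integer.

First date → JDN 2465243; second date → JDN 2461363.
The interval is |2465243 − 2461363| = 3880 days.

3880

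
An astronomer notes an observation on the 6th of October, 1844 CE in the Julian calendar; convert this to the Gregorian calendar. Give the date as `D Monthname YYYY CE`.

The Julian–Gregorian offset here is 12 days (Julian trailing).
6 October 1844 Julian + 12 days → 18 October 1844 Gregorian.

18 October 1844 CE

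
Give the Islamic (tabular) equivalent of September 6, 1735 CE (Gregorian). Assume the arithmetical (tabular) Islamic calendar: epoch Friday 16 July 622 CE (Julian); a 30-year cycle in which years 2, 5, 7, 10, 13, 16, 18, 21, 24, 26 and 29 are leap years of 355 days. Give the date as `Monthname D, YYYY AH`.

Julian Day Number of the source date = 2355004.
Converting JDN 2355004 to the tabular Islamic calendar gives 17 Rabi' al-Thani 1148 AH.

Rabi' al-Thani 17, 1148 AH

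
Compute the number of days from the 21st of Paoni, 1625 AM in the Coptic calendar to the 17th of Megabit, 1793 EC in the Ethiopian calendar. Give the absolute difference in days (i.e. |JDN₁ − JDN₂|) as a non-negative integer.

First date → JDN 2418486; second date → JDN 2378945.
The interval is |2418486 − 2378945| = 39541 days.

39541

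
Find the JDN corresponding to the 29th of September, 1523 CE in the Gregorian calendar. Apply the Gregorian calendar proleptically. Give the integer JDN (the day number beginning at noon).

JDN 2299161 is 15 October 1582 CE (Gregorian); the target day is −21566 days from there, so JDN = 2277595.

2277595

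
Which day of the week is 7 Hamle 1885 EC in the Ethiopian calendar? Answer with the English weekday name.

Thursday

Equivalently 13 July 1893 Gregorian, JDN 2412658.
JDN 2412658 mod 7 = 3, and JDN 0 was a Monday, so this is a Thursday.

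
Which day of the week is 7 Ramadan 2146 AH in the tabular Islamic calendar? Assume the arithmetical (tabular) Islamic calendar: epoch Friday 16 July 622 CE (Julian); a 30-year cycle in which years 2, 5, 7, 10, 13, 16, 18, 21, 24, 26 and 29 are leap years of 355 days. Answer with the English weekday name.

This is JDN 2708798 (3 May 2704 Gregorian).
JDN 2708798 mod 7 = 1, and JDN 0 was a Monday, so this is a Tuesday.

Tuesday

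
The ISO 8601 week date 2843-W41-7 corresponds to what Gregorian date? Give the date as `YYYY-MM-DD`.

ISO week 1 of 2843 is the week containing the first Thursday of 2843.
Week 41, day 7 (Sunday) lands on 2843-10-11.

2843-10-11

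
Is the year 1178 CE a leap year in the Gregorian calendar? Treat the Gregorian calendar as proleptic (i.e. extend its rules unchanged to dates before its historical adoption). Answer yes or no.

no

1178 is not divisible by 4, so it is a common year.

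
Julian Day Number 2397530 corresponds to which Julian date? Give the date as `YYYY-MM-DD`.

The Gregorian equivalent of JDN 2397530 is 11 February 1852.
In the Julian calendar that day is 1852-01-30.

1852-01-30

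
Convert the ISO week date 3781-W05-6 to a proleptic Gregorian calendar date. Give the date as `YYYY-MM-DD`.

3781-02-03

ISO week 1 of 3781 is the week containing the first Thursday of 3781.
Week 5, day 6 (Saturday) lands on 3781-02-03.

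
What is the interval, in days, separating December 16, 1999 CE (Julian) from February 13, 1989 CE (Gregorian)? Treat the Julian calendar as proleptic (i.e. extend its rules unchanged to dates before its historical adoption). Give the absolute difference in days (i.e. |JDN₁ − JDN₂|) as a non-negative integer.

3971

JDN of the first date = 2451542.
JDN of the second date = 2447571.
|2447571 − 2451542| = 3971.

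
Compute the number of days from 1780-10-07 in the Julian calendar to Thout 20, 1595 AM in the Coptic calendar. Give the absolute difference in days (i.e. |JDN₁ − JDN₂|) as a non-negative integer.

JDN of the first date = 2371483.
JDN of the second date = 2407257.
|2407257 − 2371483| = 35774.

35774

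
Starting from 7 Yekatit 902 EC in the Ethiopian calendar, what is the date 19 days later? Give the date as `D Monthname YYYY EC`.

JDN of 7 Yekatit 902 EC = 2053467.
2053467 + 19 = 2053486.
JDN 2053486 in the Ethiopian calendar is 26 Yekatit 902 EC.

26 Yekatit 902 EC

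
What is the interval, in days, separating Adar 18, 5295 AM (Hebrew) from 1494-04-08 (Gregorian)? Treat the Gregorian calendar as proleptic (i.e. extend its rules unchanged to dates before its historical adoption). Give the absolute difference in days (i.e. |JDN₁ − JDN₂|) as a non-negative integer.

JDN of the first date = 2281769.
JDN of the second date = 2266830.
|2266830 − 2281769| = 14939.

14939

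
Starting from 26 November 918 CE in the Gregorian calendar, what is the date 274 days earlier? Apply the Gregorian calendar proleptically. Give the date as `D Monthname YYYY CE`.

JDN of 26 November 918 CE = 2056682.
2056682 − 274 = 2056408.
JDN 2056408 in the Gregorian calendar is 25 February 918 CE.

25 February 918 CE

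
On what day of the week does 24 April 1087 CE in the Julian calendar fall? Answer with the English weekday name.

Saturday

This is JDN 2118198 (30 April 1087 Gregorian).
Since JDN mod 7 = 5 (0 = Monday), the day is Saturday.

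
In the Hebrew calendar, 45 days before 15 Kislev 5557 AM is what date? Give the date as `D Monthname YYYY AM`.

Counting 45 days back from JDN 2377385 reaches JDN 2377340, which is 29 Tishrei 5557 AM.

29 Tishrei 5557 AM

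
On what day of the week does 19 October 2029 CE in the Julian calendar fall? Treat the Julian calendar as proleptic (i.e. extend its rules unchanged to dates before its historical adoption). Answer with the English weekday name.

Thursday

This is JDN 2462442 (1 November 2029 Gregorian).
2462442 ≡ 3 (mod 7); counting from Monday = 0 gives Thursday.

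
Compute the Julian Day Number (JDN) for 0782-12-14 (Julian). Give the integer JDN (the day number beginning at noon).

2007031

In the proleptic Gregorian calendar the same day is 18 December 782.
JDN 2451545 is 1 January 2000 CE (Gregorian); the target day is −444514 days from there, so JDN = 2007031.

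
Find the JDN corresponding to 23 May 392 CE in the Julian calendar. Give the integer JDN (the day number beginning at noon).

1864379

In the proleptic Gregorian calendar the same day is 24 May 392.
JDN 2451545 is 1 January 2000 CE (Gregorian); the target day is −587166 days from there, so JDN = 1864379.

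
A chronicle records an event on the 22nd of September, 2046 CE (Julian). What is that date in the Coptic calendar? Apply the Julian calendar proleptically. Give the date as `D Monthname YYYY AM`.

25 Thout 1763 AM

Julian Day Number of the source date = 2468624.
Converting JDN 2468624 to the Coptic calendar gives 25 Thout 1763 AM.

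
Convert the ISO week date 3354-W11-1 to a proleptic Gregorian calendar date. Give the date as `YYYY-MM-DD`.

3354-03-11

ISO week 1 of 3354 is the week containing the first Thursday of 3354.
Week 11, day 1 (Monday) lands on 3354-03-11.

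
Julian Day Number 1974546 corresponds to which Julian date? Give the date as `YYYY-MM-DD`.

JDN 1974546 is 8 January 694 in the proleptic Gregorian calendar.
In the Julian calendar that day is 0694-01-05.

0694-01-05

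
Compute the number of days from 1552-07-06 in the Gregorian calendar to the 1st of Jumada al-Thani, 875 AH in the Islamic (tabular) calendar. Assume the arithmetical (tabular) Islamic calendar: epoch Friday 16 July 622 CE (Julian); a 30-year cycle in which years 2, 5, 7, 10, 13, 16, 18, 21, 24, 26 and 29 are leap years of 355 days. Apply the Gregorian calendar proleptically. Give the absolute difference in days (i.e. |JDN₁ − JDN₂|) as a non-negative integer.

29799

First date → JDN 2288103; second date → JDN 2258304.
The interval is |2288103 − 2258304| = 29799 days.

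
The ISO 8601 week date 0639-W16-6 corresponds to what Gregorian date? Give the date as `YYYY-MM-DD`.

0639-04-20

ISO week 1 of 639 is the week containing the first Thursday of 639.
Week 16, day 6 (Saturday) lands on 0639-04-20.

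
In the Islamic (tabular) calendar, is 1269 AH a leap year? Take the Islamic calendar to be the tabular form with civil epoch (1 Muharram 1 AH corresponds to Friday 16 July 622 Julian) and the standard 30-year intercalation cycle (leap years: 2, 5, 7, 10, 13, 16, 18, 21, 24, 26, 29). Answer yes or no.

Year 1269 AH is year 9 of its 30-year cycle; leap positions are 2, 5, 7, 10, 13, 16, 18, 21, 24, 26, 29, so it is a common year (354 days).

no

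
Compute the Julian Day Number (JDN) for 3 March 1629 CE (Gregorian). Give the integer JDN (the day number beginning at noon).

2316102

JDN 2299161 is 15 October 1582 CE (Gregorian); the target day is +16941 days from there, so JDN = 2316102.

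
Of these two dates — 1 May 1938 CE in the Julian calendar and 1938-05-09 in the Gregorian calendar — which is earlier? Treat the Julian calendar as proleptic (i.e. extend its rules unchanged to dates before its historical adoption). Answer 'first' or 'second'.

second

First date → JDN 2429033; second date → JDN 2429028.
JDN 2429028 < JDN 2429033, so the second date is earlier.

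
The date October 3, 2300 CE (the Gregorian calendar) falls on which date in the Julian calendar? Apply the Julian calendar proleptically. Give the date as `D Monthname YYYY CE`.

At this point the Julian calendar is 16 days behind the Gregorian.
3 October 2300 Gregorian − 16 days → 17 September 2300 Julian.

17 September 2300 CE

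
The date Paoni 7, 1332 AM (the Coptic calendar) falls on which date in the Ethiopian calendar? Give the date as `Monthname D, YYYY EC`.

Both dates share Julian Day Number 2311454; in the Ethiopian calendar that is 7 Sene 1608 EC.

Sene 7, 1608 EC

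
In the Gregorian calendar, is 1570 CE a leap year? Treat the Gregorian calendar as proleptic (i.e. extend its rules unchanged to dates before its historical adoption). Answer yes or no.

1570 is not divisible by 4, so it is a common year.

no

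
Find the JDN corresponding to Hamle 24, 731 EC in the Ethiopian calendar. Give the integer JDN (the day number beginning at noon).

1991176

Equivalently 22 July 739 (proleptic Gregorian).
JDN 2299161 is 15 October 1582 CE (Gregorian); the target day is −307985 days from there, so JDN = 1991176.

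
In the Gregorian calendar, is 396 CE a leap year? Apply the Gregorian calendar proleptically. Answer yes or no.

396 is divisible by 4 and not by 100, so it is a leap year.

yes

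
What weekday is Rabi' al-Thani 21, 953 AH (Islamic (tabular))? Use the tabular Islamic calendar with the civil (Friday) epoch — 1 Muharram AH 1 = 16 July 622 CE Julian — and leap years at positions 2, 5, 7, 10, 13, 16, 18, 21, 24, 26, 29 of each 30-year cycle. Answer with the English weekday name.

Monday

Equivalently 1 July 1546 Gregorian, JDN 2285906.
2285906 ≡ 0 (mod 7); counting from Monday = 0 gives Monday.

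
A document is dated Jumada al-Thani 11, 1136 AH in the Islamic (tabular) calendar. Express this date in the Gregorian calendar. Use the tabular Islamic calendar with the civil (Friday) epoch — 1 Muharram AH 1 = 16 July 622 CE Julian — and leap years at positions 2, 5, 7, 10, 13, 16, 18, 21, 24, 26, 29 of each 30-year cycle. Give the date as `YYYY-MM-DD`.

1724-03-07

Julian Day Number of the source date = 2350804.
Converting JDN 2350804 to the Gregorian calendar gives 7 March 1724 CE.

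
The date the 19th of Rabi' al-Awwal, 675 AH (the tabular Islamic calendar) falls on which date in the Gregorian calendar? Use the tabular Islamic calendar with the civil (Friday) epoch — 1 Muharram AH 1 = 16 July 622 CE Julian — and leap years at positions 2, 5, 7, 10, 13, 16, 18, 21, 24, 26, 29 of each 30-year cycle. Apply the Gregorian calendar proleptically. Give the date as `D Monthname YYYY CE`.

7 September 1276 CE

Both dates share Julian Day Number 2187360; in the Gregorian calendar that is 7 September 1276 CE.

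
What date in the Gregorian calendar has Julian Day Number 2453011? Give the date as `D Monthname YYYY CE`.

JDN 2451545 is 1 Jan 2000; 2453011 is +1466 days from there.

6 January 2004 CE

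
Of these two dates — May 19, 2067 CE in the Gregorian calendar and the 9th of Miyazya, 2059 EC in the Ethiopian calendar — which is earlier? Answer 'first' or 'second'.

second

Converting both to JDN: 2476155 vs 2476123; the smaller is the second.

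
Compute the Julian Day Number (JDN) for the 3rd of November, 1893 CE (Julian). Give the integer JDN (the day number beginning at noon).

2412783

In the Gregorian calendar the same day is 15 November 1893.
JDN 2400001 is 17 November 1858 CE (Gregorian), MJD 0; the target day is +12782 days from there, so JDN = 2412783.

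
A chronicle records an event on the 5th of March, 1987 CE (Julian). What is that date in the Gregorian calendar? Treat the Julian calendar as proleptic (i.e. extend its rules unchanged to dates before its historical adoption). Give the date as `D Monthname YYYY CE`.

18 March 1987 CE

The Julian–Gregorian offset here is 13 days (Julian trailing).
5 March 1987 Julian + 13 days → 18 March 1987 Gregorian.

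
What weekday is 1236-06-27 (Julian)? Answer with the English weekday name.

Friday

In the proleptic Gregorian calendar this is 4 July 1236 (JDN 2172685).
2172685 ≡ 4 (mod 7); counting from Monday = 0 gives Friday.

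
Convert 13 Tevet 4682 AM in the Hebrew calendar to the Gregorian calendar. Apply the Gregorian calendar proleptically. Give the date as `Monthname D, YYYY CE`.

Julian Day Number of the source date = 2057804.
Converting JDN 2057804 to the Gregorian calendar gives 22 December 921 CE.

December 22, 921 CE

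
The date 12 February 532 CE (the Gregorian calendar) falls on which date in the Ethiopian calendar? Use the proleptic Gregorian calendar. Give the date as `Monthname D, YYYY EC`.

Both dates share Julian Day Number 1915411; in the Ethiopian calendar that is 15 Yekatit 524 EC.

Yekatit 15, 524 EC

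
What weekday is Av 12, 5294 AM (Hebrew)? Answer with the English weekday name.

Friday

In the proleptic Gregorian calendar this is 3 August 1534 (JDN 2281556).
Since JDN mod 7 = 4 (0 = Monday), the day is Friday.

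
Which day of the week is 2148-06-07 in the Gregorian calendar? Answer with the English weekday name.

JDN 2505759 mod 7 = 4, and JDN 0 was a Monday, so this is a Friday.

Friday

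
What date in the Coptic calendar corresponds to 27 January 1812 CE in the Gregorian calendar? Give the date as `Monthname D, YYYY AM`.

Julian Day Number of the source date = 2382905.
Converting JDN 2382905 to the Coptic calendar gives 19 Tobi 1528 AM.

Tobi 19, 1528 AM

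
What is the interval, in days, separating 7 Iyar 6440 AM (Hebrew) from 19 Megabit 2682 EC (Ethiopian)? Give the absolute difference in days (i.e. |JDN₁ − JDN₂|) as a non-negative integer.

3626

JDN of the first date = 2700028.
JDN of the second date = 2703654.
|2703654 − 2700028| = 3626.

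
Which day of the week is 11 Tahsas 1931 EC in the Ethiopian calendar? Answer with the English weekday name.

Tuesday

Equivalently 20 December 1938 Gregorian, JDN 2429253.
Since JDN mod 7 = 1 (0 = Monday), the day is Tuesday.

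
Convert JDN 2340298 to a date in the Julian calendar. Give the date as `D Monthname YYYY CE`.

JDN 2340298 is 1 June 1695 in the Gregorian calendar.
In the Julian calendar that day is 22 May 1695 CE.

22 May 1695 CE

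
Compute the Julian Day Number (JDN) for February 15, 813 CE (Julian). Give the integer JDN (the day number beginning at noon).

2018052

Equivalently 19 February 813 (proleptic Gregorian).
JDN 2299161 is 15 October 1582 CE (Gregorian); the target day is −281109 days from there, so JDN = 2018052.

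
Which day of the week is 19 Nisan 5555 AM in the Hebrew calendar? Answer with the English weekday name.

In the Gregorian calendar this is 8 April 1795 (JDN 2376768).
2376768 ≡ 2 (mod 7); counting from Monday = 0 gives Wednesday.

Wednesday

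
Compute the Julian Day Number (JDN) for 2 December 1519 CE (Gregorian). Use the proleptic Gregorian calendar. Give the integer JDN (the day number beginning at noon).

JDN 2451545 is 1 January 2000 CE (Gregorian); the target day is −175347 days from there, so JDN = 2276198.

2276198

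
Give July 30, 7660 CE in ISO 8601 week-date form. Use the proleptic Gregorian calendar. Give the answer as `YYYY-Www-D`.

7660-W31-5

The weekday is Friday (ISO weekday 5).
That Friday belongs to ISO week 31 of ISO year 7660.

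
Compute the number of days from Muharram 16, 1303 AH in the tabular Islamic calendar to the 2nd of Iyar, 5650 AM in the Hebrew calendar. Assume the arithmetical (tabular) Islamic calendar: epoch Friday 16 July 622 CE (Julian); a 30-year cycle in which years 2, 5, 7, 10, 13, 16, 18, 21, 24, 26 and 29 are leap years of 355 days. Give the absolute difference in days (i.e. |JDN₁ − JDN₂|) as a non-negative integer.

1640

First date → JDN 2409840; second date → JDN 2411480.
The interval is |2409840 − 2411480| = 1640 days.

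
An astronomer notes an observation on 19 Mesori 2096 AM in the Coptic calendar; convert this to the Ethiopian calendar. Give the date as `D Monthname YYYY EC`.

19 Nehase 2372 EC

Both dates share Julian Day Number 2590577; in the Ethiopian calendar that is 19 Nehase 2372 EC.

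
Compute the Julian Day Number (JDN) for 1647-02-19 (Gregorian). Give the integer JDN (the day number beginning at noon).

JDN 2400001 is 17 November 1858 CE (Gregorian), MJD 0; the target day is −77337 days from there, so JDN = 2322664.

2322664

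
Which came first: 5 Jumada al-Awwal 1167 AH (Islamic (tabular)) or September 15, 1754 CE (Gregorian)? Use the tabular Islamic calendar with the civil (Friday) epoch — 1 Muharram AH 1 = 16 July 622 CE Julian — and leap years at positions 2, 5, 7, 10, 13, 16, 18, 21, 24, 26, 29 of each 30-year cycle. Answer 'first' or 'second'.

First date → JDN 2361754; second date → JDN 2361953.
JDN 2361754 < JDN 2361953, so the first date is earlier.

first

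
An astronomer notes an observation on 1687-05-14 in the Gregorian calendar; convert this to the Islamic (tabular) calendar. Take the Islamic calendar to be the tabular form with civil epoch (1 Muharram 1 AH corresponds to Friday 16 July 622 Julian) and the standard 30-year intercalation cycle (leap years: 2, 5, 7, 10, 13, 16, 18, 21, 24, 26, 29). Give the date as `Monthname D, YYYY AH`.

Julian Day Number of the source date = 2337358.
Converting JDN 2337358 to the tabular Islamic calendar gives 2 Rajab 1098 AH.

Rajab 2, 1098 AH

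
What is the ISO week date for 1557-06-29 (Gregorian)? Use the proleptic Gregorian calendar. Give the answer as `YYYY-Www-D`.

1557-W26-6

The weekday is Saturday (ISO weekday 6).
That Saturday belongs to ISO week 26 of ISO year 1557.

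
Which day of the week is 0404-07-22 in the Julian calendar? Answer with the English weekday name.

In the proleptic Gregorian calendar this is 23 July 404 (JDN 1868822).
Since JDN mod 7 = 4 (0 = Monday), the day is Friday.

Friday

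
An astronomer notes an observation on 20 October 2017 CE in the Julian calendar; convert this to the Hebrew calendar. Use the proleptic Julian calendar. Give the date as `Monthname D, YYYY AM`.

The source date corresponds to 2 November 2017 in the Gregorian calendar (JDN 2458060).
That day falls on 13 Cheshvan 5778 AM in the Hebrew calendar.

Cheshvan 13, 5778 AM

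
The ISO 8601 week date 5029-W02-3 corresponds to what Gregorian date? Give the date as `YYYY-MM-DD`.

ISO week 1 of 5029 is the week containing the first Thursday of 5029.
Week 2, day 3 (Wednesday) lands on 5029-01-07.

5029-01-07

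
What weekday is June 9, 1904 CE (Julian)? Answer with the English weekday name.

Equivalently 22 June 1904 Gregorian, JDN 2416654.
2416654 ≡ 2 (mod 7); counting from Monday = 0 gives Wednesday.

Wednesday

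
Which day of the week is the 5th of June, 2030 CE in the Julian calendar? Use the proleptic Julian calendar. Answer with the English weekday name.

This is JDN 2462671 (18 June 2030 Gregorian).
2462671 ≡ 1 (mod 7); counting from Monday = 0 gives Tuesday.

Tuesday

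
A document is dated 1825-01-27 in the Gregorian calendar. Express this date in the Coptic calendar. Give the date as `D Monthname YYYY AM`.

20 Tobi 1541 AM

Both dates share Julian Day Number 2387654; in the Coptic calendar that is 20 Tobi 1541 AM.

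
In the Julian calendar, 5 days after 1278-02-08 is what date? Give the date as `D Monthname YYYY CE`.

13 February 1278 CE

Counting 5 days forward from JDN 2187886 reaches JDN 2187891, which is 13 February 1278 CE.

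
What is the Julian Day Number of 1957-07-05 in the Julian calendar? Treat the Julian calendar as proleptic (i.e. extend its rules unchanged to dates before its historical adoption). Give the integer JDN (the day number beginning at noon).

2436038

Equivalently 18 July 1957 (Gregorian).
JDN 2400001 is 17 November 1858 CE (Gregorian), MJD 0; the target day is +36037 days from there, so JDN = 2436038.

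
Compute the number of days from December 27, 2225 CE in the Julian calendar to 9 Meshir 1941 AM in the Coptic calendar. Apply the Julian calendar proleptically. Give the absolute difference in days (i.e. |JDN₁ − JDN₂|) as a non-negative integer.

327

First date → JDN 2534100; second date → JDN 2533773.
The interval is |2534100 − 2533773| = 327 days.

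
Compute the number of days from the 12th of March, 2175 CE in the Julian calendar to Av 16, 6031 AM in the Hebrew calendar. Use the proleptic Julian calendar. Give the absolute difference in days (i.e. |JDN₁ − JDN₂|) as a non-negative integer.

JDN of the first date = 2515547.
JDN of the second date = 2550759.
|2550759 − 2515547| = 35212.

35212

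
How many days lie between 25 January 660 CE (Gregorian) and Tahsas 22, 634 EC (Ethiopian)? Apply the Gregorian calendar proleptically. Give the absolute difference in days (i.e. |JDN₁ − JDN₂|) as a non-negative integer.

6609

First date → JDN 1962144; second date → JDN 1955535.
The interval is |1962144 − 1955535| = 6609 days.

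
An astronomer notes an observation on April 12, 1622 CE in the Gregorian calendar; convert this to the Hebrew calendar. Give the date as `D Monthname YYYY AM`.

Julian Day Number of the source date = 2313585.
Converting JDN 2313585 to the Hebrew calendar gives 2 Iyar 5382 AM.

2 Iyar 5382 AM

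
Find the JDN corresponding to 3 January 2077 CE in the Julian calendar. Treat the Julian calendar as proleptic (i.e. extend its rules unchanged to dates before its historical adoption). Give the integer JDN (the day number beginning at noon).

2479685

In the Gregorian calendar the same day is 16 January 2077.
JDN 2400001 is 17 November 1858 CE (Gregorian), MJD 0; the target day is +79684 days from there, so JDN = 2479685.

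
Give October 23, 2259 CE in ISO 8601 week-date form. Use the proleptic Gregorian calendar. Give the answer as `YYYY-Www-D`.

The weekday is Sunday (ISO weekday 7).
That Sunday belongs to ISO week 42 of ISO year 2259.

2259-W42-7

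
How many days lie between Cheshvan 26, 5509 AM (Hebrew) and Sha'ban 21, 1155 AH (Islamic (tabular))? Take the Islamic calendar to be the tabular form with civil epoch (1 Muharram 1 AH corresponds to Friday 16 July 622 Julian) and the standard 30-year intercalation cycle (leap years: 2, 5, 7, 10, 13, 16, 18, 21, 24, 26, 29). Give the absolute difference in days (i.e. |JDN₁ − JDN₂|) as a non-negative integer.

JDN of the first date = 2359825.
JDN of the second date = 2357606.
|2357606 − 2359825| = 2219.

2219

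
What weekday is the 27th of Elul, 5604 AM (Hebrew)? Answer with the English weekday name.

Wednesday

In the Gregorian calendar this is 11 September 1844 (JDN 2394821).
2394821 ≡ 2 (mod 7); counting from Monday = 0 gives Wednesday.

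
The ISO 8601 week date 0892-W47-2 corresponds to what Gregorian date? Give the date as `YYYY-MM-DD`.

ISO week 1 of 892 is the week containing the first Thursday of 892.
Week 47, day 2 (Tuesday) lands on 0892-11-18.

0892-11-18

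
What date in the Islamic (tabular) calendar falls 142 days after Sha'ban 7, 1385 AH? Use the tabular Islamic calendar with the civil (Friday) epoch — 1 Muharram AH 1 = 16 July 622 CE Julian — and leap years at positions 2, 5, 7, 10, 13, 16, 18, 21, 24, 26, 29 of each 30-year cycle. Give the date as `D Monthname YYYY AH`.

Counting 142 days forward from JDN 2439096 reaches JDN 2439238, which is 1 Muharram 1386 AH.

1 Muharram 1386 AH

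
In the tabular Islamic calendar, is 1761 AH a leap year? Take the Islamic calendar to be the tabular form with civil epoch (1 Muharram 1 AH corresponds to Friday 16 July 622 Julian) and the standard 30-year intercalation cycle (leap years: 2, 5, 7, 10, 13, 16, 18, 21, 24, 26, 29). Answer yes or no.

yes

Year 1761 AH is year 21 of its 30-year cycle; leap positions are 2, 5, 7, 10, 13, 16, 18, 21, 24, 26, 29, so it is a leap year (355 days).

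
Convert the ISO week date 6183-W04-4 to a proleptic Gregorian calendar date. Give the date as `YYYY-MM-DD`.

ISO week 1 of 6183 is the week containing the first Thursday of 6183.
Week 4, day 4 (Thursday) lands on 6183-01-23.

6183-01-23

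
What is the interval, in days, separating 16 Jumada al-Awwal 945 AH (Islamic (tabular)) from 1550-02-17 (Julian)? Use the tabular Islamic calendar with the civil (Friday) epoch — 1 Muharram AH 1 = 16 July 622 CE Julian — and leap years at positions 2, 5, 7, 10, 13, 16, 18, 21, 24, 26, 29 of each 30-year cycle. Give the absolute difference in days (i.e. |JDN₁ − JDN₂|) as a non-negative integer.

First date → JDN 2283095; second date → JDN 2287243.
The interval is |2283095 − 2287243| = 4148 days.

4148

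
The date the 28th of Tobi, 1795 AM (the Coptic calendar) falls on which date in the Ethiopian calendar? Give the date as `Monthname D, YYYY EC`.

Tir 28, 2071 EC

The source date corresponds to 5 February 2079 in the Gregorian calendar (JDN 2480435).
That day falls on 28 Tir 2071 EC in the Ethiopian calendar.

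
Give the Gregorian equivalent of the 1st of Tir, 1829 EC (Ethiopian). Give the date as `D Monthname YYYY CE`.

8 January 1837 CE

Both dates share Julian Day Number 2392018; in the Gregorian calendar that is 8 January 1837 CE.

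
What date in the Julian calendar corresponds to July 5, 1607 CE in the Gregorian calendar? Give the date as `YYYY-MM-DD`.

The Julian–Gregorian offset here is 10 days (Julian trailing).
5 July 1607 Gregorian − 10 days → 25 June 1607 Julian.

1607-06-25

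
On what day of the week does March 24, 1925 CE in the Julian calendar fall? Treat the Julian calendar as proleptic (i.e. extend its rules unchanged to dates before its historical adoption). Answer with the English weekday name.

This is JDN 2424247 (6 April 1925 Gregorian).
JDN 2424247 mod 7 = 0, and JDN 0 was a Monday, so this is a Monday.

Monday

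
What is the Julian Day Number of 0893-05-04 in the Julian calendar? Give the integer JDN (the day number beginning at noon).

2047350

In the proleptic Gregorian calendar the same day is 8 May 893.
JDN 2299161 is 15 October 1582 CE (Gregorian); the target day is −251811 days from there, so JDN = 2047350.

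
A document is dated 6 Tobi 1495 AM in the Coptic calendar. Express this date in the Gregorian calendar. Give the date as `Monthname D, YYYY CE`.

January 12, 1779 CE

Both dates share Julian Day Number 2370838; in the Gregorian calendar that is 12 January 1779 CE.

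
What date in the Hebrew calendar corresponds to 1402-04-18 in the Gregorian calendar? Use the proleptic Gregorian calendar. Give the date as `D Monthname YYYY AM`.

Julian Day Number of the source date = 2233237.
Converting JDN 2233237 to the Hebrew calendar gives 6 Iyar 5162 AM.

6 Iyar 5162 AM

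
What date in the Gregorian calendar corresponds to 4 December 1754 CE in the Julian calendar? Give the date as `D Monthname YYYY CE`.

15 December 1754 CE

The Julian–Gregorian offset here is 11 days (Julian trailing).
4 December 1754 Julian + 11 days → 15 December 1754 Gregorian.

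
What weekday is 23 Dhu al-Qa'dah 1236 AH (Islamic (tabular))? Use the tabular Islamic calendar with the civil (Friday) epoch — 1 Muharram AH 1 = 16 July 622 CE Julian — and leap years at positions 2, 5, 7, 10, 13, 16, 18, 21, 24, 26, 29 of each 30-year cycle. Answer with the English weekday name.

This is JDN 2386400 (22 August 1821 Gregorian).
JDN 2386400 mod 7 = 2, and JDN 0 was a Monday, so this is a Wednesday.

Wednesday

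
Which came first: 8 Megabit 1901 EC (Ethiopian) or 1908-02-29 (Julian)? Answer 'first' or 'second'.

First date → JDN 2418383; second date → JDN 2418014.
JDN 2418014 < JDN 2418383, so the second date is earlier.

second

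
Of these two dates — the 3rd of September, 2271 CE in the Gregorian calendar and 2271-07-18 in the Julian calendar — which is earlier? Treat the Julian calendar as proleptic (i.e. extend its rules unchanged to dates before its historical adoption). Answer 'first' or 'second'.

second

Converting both to JDN: 2550771 vs 2550739; the smaller is the second.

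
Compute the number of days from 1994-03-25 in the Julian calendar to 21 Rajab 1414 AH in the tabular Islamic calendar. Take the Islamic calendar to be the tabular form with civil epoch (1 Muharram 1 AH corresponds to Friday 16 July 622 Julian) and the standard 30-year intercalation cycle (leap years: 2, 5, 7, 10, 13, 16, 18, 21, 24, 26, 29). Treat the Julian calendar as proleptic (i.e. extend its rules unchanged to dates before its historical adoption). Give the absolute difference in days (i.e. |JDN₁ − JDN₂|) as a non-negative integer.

93

JDN of the first date = 2449450.
JDN of the second date = 2449357.
|2449357 − 2449450| = 93.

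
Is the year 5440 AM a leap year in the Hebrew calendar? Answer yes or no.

yes

Hebrew year 5440 is year 6 of its 19-year Metonic cycle; leap years are at positions 3, 6, 8, 11, 14, 17, 19, so it is a leap year (13 months).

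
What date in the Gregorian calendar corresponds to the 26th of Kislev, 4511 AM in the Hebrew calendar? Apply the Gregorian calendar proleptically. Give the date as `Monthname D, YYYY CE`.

Julian Day Number of the source date = 1995329.
Converting JDN 1995329 to the Gregorian calendar gives 4 December 750 CE.

December 4, 750 CE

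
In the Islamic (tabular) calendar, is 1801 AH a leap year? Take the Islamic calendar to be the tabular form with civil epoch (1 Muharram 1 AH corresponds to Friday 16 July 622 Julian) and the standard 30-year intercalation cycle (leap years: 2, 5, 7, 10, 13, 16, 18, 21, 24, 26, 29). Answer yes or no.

Year 1801 AH is year 1 of its 30-year cycle; leap positions are 2, 5, 7, 10, 13, 16, 18, 21, 24, 26, 29, so it is a common year (354 days).

no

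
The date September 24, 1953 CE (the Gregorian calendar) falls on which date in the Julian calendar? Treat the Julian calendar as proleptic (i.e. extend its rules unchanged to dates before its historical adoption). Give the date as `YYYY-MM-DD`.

At this point the Julian calendar is 13 days behind the Gregorian.
24 September 1953 Gregorian − 13 days → 11 September 1953 Julian.

1953-09-11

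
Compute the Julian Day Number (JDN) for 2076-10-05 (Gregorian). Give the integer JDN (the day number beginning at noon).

2479582

JDN 2451545 is 1 January 2000 CE (Gregorian); the target day is +28037 days from there, so JDN = 2479582.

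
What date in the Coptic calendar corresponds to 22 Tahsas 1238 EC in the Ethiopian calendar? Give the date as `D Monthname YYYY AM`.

Both dates share Julian Day Number 2176146; in the Coptic calendar that is 22 Koiak 962 AM.

22 Koiak 962 AM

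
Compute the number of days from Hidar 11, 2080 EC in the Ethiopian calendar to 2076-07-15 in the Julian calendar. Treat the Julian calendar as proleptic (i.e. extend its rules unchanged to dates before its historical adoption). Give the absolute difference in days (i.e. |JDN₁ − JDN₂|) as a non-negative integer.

4133

JDN of the first date = 2483646.
JDN of the second date = 2479513.
|2479513 − 2483646| = 4133.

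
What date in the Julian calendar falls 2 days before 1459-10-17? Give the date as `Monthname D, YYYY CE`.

The starting date is JDN 2254247; 2254247 − 2 = 2254245.
JDN 2254245 corresponds to October 15, 1459 CE.

October 15, 1459 CE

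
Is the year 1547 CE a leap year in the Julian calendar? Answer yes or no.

1547 mod 4 = 3, so it is a common year in the Julian calendar.

no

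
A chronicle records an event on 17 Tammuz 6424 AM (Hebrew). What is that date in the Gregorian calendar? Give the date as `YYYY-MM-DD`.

2664-07-03

Julian Day Number of the source date = 2694250.
Converting JDN 2694250 to the Gregorian calendar gives 3 July 2664 CE.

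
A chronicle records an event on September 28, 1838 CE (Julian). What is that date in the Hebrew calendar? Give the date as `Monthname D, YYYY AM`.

Both dates share Julian Day Number 2392658; in the Hebrew calendar that is 21 Tishrei 5599 AM.

Tishrei 21, 5599 AM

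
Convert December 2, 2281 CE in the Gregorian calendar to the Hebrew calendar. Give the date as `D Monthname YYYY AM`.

19 Kislev 6042 AM

Both dates share Julian Day Number 2554514; in the Hebrew calendar that is 19 Kislev 6042 AM.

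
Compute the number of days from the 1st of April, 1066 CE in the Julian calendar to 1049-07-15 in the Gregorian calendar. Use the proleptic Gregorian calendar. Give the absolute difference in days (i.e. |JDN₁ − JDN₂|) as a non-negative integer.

First date → JDN 2110505; second date → JDN 2104395.
The interval is |2110505 − 2104395| = 6110 days.

6110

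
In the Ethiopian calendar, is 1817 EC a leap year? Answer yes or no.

1817 mod 4 = 1; in the Ethiopian calendar a year is leap when year mod 4 = 3, so it is a common year.

no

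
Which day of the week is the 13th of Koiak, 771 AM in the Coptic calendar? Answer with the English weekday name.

This is JDN 2106374 (15 December 1054 Gregorian).
2106374 ≡ 4 (mod 7); counting from Monday = 0 gives Friday.

Friday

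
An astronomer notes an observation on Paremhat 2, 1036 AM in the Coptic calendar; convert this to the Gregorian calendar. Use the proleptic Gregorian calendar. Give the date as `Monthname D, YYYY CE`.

Julian Day Number of the source date = 2203245.
Converting JDN 2203245 to the Gregorian calendar gives 6 March 1320 CE.

March 6, 1320 CE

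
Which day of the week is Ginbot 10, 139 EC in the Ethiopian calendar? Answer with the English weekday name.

This is JDN 1774874 (4 May 147 Gregorian).
1774874 ≡ 3 (mod 7); counting from Monday = 0 gives Thursday.

Thursday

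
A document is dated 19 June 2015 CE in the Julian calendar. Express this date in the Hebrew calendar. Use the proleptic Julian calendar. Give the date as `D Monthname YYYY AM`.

15 Tammuz 5775 AM

Julian Day Number of the source date = 2457206.
Converting JDN 2457206 to the Hebrew calendar gives 15 Tammuz 5775 AM.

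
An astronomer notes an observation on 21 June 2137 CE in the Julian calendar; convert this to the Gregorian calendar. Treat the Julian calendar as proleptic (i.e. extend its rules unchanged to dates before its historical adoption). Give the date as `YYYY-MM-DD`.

2137-07-05

The Julian–Gregorian offset here is 14 days (Julian trailing).
21 June 2137 Julian + 14 days → 5 July 2137 Gregorian.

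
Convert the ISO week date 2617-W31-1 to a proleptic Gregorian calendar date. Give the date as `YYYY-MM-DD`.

2617-07-28

ISO week 1 of 2617 is the week containing the first Thursday of 2617.
Week 31, day 1 (Monday) lands on 2617-07-28.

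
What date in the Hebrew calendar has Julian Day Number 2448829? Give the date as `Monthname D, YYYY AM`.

JDN 2448829 is 25 July 1992 in the Gregorian calendar.
In the Hebrew calendar that day is Tammuz 24, 5752 AM.

Tammuz 24, 5752 AM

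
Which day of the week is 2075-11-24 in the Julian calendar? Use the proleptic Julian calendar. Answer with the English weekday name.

Saturday

Equivalently 7 December 2075 Gregorian, JDN 2479279.
Since JDN mod 7 = 5 (0 = Monday), the day is Saturday.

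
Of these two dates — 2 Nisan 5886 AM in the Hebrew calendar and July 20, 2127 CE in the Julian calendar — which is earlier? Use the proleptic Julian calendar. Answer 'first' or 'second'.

first

The two dates have Julian Day Numbers 2497651 and 2498145 respectively.
Since 2497651 < 2498145, the first date comes first.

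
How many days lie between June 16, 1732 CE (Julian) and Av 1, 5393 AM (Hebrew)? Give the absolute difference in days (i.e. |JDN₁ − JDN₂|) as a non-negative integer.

First date → JDN 2353838; second date → JDN 2317690.
The interval is |2353838 − 2317690| = 36148 days.

36148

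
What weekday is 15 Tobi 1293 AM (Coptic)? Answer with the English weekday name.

Thursday

Equivalently 20 January 1577 Gregorian, JDN 2297067.
Since JDN mod 7 = 3 (0 = Monday), the day is Thursday.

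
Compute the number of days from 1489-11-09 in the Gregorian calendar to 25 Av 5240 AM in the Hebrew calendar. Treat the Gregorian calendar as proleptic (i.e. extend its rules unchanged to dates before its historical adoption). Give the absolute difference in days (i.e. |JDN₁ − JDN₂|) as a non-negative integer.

3378

First date → JDN 2265219; second date → JDN 2261841.
The interval is |2265219 − 2261841| = 3378 days.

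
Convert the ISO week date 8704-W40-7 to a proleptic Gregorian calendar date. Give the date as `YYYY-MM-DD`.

ISO week 1 of 8704 is the week containing the first Thursday of 8704.
Week 40, day 7 (Sunday) lands on 8704-10-09.

8704-10-09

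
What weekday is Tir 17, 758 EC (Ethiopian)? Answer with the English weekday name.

Equivalently 16 January 766 Gregorian, JDN 2000851.
JDN 2000851 mod 7 = 6, and JDN 0 was a Monday, so this is a Sunday.

Sunday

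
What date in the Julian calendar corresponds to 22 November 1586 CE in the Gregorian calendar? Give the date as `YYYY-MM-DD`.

The Julian–Gregorian offset here is 10 days (Julian trailing).
22 November 1586 Gregorian − 10 days → 12 November 1586 Julian.

1586-11-12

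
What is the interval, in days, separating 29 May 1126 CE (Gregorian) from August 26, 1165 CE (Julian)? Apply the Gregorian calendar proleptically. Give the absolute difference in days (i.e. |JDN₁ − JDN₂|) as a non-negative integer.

14341

First date → JDN 2132471; second date → JDN 2146812.
The interval is |2132471 − 2146812| = 14341 days.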